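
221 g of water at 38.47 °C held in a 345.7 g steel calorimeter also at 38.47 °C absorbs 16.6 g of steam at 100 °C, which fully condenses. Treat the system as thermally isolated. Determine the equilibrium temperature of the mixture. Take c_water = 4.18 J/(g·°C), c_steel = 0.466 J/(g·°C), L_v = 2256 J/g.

Let T be the final temperature. ΣQ_i = 0:
steam→water at 100 °C releases m L_v = 16.6·2256 = 37450; condensed water 100 °C→T: 69.39(T − 100); water warms: 221·4.18·(T − 38.47) = 923.78(T − 38.47); cup: 161.1(T − 38.47)
1154.3 T = 37450 + 6938.8 + 41735 = 86124
T ≈ 74.61 °C (< 100 °C, so full condensation is consistent).

T_f ≈ 74.6 °C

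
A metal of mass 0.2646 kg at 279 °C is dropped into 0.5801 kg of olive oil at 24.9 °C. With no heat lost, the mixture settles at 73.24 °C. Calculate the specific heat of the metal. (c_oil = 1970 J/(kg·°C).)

Taking heat into each body as positive, Σ m c ΔT = 0:
0.2646×c×(73.24 − 279) + 0.5801×1970×(73.24 − 24.9) = 0
-54.44 c = -55243
c = -55243/-54.44 ≈ 1015 J/(kg·°C)

c ≈ 1010 J/(kg·°C)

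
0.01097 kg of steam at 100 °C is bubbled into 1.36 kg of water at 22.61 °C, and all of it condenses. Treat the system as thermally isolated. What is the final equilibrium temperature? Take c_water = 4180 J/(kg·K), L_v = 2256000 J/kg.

T_f ≈ 27.5 °C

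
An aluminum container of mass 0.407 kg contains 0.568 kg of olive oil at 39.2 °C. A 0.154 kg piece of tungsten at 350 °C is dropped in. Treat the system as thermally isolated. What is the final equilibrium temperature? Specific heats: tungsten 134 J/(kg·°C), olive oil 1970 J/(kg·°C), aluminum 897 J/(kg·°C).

T_f ≈ 43.5 °C

With ΣQ=0 the equilibrium temperature is the m·c-weighted mean:
T_f = (20.64*350 + 1119*39.2 + 365.08*39.2) / (20.64 + 1119 + 365.08)
    = 65397 / 1504.7 ≈ 43.46 °C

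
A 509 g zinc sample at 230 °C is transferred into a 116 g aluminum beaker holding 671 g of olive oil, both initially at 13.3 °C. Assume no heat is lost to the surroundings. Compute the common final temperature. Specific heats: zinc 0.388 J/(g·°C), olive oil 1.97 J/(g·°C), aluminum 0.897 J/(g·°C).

Energy conservation, ΣQ = 0:
509*0.388*(T − 230) + 671*1.97*(T − 13.3) + 116*0.897*(T − 13.3) = 0
197.49(T − 230) + 1321.9(T − 13.3) + 104.05(T − 13.3) = 0
(197.49 + 1321.9 + 104.05) T = 197.49*230 + 1321.9*13.3 + 104.05*13.3
T = 64388/1623.4 ≈ 39.66 °C

T_f ≈ 39.7 °C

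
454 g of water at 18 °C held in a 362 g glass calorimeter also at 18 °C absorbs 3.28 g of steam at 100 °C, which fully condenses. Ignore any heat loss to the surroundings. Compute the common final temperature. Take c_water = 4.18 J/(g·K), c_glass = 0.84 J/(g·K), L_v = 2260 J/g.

T_f ≈ 21.9 °C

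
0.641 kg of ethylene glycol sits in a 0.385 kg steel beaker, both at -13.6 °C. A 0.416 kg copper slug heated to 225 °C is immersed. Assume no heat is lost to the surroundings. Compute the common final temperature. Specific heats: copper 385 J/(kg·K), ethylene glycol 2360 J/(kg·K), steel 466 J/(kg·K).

T_f ≈ 7.0 °C

Conservation of energy gives ΣQ = 0:
0.416×385×(T − 225) + 0.641×2360×(T − (-13.6)) + 0.385×466×(T − (-13.6)) = 0
160.16(T − 225) + 1512.8(T − (-13.6)) + 179.41(T − (-13.6)) = 0
1852.3 T = 13022
T = 13022/1852.3 ≈ 7.03 °C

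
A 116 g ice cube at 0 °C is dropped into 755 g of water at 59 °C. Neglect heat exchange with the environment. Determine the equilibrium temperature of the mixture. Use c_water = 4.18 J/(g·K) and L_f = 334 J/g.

T_f ≈ 40.5 °C

Let T be the final temperature. ΣQ_i = 0:
fusion: m_ice L_f = 116·334 = 38744
  warm the meltwater: 484.88 T
  water cools: 755·4.18·(T − 59) = 3155.9(T − 59)
3640.8 T = 186198 − 38744 = 147454
T ≈ 40.50 °C. Since T > 0 °C, the all-ice-melts assumption holds.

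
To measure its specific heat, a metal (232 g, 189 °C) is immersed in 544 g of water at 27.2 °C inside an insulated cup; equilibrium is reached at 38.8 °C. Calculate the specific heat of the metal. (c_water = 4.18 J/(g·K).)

Let T be the final temperature. ΣQ_i = 0:
232·c·(38.8 − 189) + 544·4.18·(38.8 − 27.2) = 0
-34846 c = -26377
c = -26377/-34846 ≈ 0.757 J/(g·K)

c ≈ 0.757 J/(g·K)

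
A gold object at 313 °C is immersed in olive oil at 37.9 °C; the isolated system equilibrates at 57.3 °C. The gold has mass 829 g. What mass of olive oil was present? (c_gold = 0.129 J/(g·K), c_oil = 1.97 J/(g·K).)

|Q_gold| = |Q_oil|:
829·0.129·(313 − 57.3) = m·1.97·(57.3 − 37.9)
38.22 m = 27345  ⇒  m ≈ 715.5 g

m ≈ 715 g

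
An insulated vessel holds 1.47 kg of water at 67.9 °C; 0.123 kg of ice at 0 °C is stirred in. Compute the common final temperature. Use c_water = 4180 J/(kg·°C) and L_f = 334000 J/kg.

T_f ≈ 56.5 °C

Energy balance with sensible and latent terms:
latent heat to melt: 0.123·334000 = 41082; warm the meltwater: 514.14 T; water cools: 1.47·4180·(T − 67.9) = 6144.6(T − 67.9)
6658.7 T = 417218 − 41082 = 376136
T ≈ 56.49 °C — above 0 °C, consistent with complete melting.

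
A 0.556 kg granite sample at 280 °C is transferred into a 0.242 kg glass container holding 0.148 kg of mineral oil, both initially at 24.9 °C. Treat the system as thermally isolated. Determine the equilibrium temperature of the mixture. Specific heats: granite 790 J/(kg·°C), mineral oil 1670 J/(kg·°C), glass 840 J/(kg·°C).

T_f ≈ 150.8 °C

Conservation of energy gives ΣQ = 0:
0.556·790·(T − 280) + 0.148·1670·(T − 24.9) + 0.242·840·(T − 24.9) = 0
889.68 T = 134203
T = 134203 / 889.68 = 151 °C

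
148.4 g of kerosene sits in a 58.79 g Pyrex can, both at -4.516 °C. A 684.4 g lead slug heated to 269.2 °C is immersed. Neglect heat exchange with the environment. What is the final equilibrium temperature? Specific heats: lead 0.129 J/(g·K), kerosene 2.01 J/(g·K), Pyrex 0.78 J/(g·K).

T_f is the heat-capacity-weighted average of the initial temperatures:
T_f = (88.29·269.2 + 298.28·(-4.516) + 45.86·(-4.516)) / (88.29 + 298.28 + 45.86)
    = 22213 / 432.43 ≈ 51.37 °C

T_f ≈ 51.4 °C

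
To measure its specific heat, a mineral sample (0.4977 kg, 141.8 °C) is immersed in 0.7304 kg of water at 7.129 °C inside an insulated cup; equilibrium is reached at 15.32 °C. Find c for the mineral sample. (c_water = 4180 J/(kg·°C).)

c ≈ 397 J/(kg·°C)

Heat gained plus heat lost sum to zero:
0.4977·c·(15.32 − 141.8) + 0.7304·4180·(15.32 − 7.129) = 0
-62.95 c = -25008
c = -25008/-62.95 ≈ 397.3 J/(kg·°C)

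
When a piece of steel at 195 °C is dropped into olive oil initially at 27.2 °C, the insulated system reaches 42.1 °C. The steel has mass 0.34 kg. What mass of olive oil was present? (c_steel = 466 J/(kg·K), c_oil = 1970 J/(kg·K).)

Heat lost by the steel = heat gained by the oil:
0.34·466·(195 − 42.1) = m·1970·(42.1 − 27.2)
29353 m = 24225  ⇒  m ≈ 0.8253 kg

m ≈ 0.825 kg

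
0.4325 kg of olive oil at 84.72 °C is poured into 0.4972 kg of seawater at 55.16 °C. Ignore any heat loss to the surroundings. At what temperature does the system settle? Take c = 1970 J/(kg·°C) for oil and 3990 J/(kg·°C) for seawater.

T_f = Σ m_i c_i T_i / Σ m_i c_i:
T_f = (852.02×84.72 + 1983.8×55.16) / (852.02 + 1983.8)
    = 181612 / 2835.9 ≈ 64.04 °C

T_f ≈ 64.0 °C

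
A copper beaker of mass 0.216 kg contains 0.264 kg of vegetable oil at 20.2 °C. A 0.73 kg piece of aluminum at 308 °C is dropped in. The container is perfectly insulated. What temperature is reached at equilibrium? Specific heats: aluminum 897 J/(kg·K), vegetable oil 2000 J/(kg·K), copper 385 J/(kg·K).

T_f ≈ 169.1 °C

Taking heat into each body as positive, Σ m c ΔT = 0:
0.73×897×(T − 308) + 0.264×2000×(T − 20.2) + 0.216×385×(T − 20.2) = 0
(654.81 + 528 + 83.16) T = 654.81×308 + 528×20.2 + 83.16×20.2
T = 214027 / 1266 = 169 °C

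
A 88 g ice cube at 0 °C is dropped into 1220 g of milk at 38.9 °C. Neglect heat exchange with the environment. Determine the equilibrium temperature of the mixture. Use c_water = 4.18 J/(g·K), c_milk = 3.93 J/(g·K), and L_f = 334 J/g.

T_f ≈ 30.4 °C

Net heat exchanged in the isolated system is zero:
latent heat to melt: 88·334 = 29392; warm the meltwater: 367.84 T; milk cools: 1220·3.93·(T − 38.9) = 4794.6(T − 38.9)
5162.4 T = 186510 − 29392 = 157118
T ≈ 30.43 °C (positive, so assuming full melt was valid).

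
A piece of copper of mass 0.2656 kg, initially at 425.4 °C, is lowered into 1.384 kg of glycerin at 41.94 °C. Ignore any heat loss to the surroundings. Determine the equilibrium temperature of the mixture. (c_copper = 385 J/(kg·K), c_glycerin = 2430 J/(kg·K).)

T_f ≈ 53.3 °C

Energy conservation, ΣQ = 0:
0.2656*385*(T − 425.4) + 1.384*2430*(T − 41.94) = 0
102.26(T − 425.4) + 3363.1(T − 41.94) = 0
(102.26 + 3363.1) T = 102.26*425.4 + 3363.1*41.94
T ≈ 53.26 °C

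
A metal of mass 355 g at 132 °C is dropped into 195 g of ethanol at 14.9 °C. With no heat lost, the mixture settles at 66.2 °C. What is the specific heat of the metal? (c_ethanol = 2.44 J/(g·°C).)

Heat lost by the metal = heat gained by the ethanol:
355×c×(132 − 66.2) = 195×2.44×(66.2 − 14.9)
23359 c = 24409  ⇒  c ≈ 1.045 J/(g·°C)

c ≈ 1.04 J/(g·°C)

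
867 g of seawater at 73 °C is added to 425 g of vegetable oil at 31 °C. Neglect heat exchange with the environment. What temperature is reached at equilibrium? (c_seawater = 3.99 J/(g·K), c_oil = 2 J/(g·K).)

Taking heat into each body as positive, Σ m c ΔT = 0:
867×3.99×(T − 73) + 425×2×(T − 31) = 0
3459.3(T − 73) + 850(T − 31) = 0
(3459.3 + 850) T = 3459.3×73 + 850×31
T = 278881/4309.3 ≈ 64.72 °C

T_f ≈ 64.7 °C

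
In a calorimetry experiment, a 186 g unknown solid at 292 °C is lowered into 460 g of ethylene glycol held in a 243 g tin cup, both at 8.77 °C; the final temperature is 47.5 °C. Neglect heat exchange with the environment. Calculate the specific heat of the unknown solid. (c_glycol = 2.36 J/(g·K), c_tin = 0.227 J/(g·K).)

c ≈ 0.972 J/(g·K)

Taking heat into each body as positive, Σ m c ΔT = 0:
186·c·(47.5 − 292) + 460·2.36·(47.5 − 8.77) + 243·0.227·(47.5 − 8.77) = 0
-45477 c = -44182
c = -44182/-45477 ≈ 0.9715 J/(g·K)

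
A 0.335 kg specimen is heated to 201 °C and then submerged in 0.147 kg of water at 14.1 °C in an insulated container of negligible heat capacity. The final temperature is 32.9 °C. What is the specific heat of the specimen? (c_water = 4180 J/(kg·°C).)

m_s c (T_s − T_f) = m_water c_water (T_f − T_0):
0.335×c×(201 − 32.9) = 0.147×4180×(32.9 − 14.1)
56.31 c = 11552  ⇒  c ≈ 205.1 J/(kg·°C)

c ≈ 205 J/(kg·°C)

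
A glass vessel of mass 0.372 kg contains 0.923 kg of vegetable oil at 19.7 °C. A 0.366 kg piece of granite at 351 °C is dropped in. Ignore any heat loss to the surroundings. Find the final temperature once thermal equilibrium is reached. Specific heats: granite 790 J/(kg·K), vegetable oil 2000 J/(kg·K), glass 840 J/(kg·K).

T_f ≈ 58.8 °C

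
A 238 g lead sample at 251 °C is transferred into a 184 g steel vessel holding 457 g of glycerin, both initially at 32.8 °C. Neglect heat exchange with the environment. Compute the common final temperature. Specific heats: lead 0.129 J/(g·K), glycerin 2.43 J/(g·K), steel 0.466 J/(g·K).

Net heat exchanged in the isolated system is zero:
238*0.129*(T − 251) + 457*2.43*(T − 32.8) + 184*0.466*(T − 32.8) = 0
(30.7 + 1110.5 + 85.74) T = 30.7*251 + 1110.5*32.8 + 85.74*32.8
T = 46943/1227 ≈ 38.26 °C

T_f ≈ 38.3 °C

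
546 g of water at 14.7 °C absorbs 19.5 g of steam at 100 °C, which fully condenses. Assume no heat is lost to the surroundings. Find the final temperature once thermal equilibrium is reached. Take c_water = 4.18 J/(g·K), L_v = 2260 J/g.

T_f ≈ 36.3 °C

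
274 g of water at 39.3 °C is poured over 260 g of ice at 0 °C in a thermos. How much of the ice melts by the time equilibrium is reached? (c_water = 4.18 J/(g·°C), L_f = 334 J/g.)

m_melted ≈ 135 g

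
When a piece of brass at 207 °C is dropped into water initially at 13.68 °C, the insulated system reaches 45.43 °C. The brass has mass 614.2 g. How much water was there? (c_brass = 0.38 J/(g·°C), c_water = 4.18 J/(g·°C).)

m ≈ 284 g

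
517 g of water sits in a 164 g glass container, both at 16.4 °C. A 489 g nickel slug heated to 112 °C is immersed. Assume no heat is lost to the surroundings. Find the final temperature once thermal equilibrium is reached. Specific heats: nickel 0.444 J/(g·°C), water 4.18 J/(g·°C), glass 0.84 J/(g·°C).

T_f ≈ 24.6 °C

Setting the total heat transfer to zero:
489·0.444·(T − 112) + 517·4.18·(T − 16.4) + 164·0.84·(T − 16.4) = 0
(217.12 + 2161.1 + 137.76) T = 217.12·112 + 2161.1·16.4 + 137.76·16.4
T = 62018 / 2515.9 = 24.6 °C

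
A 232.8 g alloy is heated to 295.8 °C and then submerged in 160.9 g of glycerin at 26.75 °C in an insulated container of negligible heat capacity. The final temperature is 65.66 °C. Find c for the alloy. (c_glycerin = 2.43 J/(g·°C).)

c ≈ 0.284 J/(g·°C)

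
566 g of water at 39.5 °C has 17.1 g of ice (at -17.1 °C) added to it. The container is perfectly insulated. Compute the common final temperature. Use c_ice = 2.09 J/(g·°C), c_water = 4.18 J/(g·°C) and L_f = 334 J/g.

T_f ≈ 35.7 °C

Sum of m c ΔT and latent-heat terms is zero:
ice -17.1→0 °C: 17.1·2.09·17.1 = 611.14
  fusion: m_ice L_f = 17.1·334 = 5711.4
  warm the meltwater: 71.48 T
  water cools: 566·4.18·(T − 39.5) = 2365.9(T − 39.5)
2437.4 T = 93452 − 6322.5 = 87130
T ≈ 35.75 °C. Since T > 0 °C, the all-ice-melts assumption holds.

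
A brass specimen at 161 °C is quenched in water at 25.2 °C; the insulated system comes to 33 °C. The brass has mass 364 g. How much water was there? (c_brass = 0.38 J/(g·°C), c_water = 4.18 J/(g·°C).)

m ≈ 543 g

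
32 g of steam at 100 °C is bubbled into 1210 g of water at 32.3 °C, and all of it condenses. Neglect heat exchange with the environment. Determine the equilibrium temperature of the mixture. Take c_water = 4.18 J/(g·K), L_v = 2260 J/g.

Taking heat into each body as positive, Σ m c ΔT = 0:
steam→water at 100 °C releases m L_v = 32×2260 = 72320; condensed water 100 °C→T: 133.76(T − 100); original water: 5057.8(T − 32.3)
5191.6 T = 72320 + 13376 + 163367 = 249063
T ≈ 47.97 °C — below 100 °C, confirming all the steam condensed.

T_f ≈ 48.0 °C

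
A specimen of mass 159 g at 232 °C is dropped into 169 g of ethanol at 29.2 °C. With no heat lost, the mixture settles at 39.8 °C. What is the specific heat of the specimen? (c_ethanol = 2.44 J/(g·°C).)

Conservation of energy gives ΣQ = 0:
159·c·(39.8 − 232) + 169·2.44·(39.8 − 29.2) = 0
-30560 c = -4371
c = -4371/-30560 ≈ 0.143 J/(g·°C)

c ≈ 0.143 J/(g·°C)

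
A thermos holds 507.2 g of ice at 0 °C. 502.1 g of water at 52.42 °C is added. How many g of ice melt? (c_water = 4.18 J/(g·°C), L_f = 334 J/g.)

m_melted ≈ 329 g

Water can give up m c ΔT = 502.1×4.18×52.42 = 110018 J before reaching 0 °C.
Melting all 507.2 g of ice would need 507.2×334 = 169405 J.
Since 110018 < 169405 J, not all the ice melts; equilibrium is at 0 °C.
m_melted×334 = 110018  ⇒  m_melted ≈ 329.4 g.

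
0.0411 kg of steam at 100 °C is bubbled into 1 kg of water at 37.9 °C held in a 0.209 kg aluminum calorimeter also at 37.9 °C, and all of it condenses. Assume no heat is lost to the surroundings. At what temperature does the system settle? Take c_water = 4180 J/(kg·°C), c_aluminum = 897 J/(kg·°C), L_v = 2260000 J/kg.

T_f ≈ 60.7 °C

Heat gained plus heat lost sum to zero:
condense steam: −0.0411·2260000 = −92886
  condensate cools 100→T: 0.0411·4180·(T − 100) = 171.8(T − 100)
  original water: 4180(T − 37.9)
  cup: 187.47(T − 37.9)
4539.3 T = 92886 + 17180 + 165527 = 275593
T ≈ 60.71 °C, under the boiling point, so the assumption holds.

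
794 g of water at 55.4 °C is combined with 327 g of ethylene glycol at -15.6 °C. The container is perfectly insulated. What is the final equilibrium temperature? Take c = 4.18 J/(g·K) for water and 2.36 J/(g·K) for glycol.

Net heat exchanged in the isolated system is zero:
794*4.18*(T − 55.4) + 327*2.36*(T − (-15.6)) = 0
3318.9(T − 55.4) + 771.72(T − (-15.6)) = 0
4090.6 T = 171829
T = 171829 / 4090.6 = 42 °C

T_f ≈ 42.0 °C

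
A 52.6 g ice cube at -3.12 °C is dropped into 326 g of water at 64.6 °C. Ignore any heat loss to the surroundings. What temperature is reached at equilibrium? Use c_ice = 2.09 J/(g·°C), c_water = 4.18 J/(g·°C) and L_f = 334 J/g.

T_f ≈ 44.3 °C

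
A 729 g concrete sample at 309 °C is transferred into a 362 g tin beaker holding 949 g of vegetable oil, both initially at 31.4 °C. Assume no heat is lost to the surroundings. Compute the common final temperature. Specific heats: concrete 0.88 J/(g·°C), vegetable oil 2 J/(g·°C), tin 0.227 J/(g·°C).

T_f ≈ 99.3 °C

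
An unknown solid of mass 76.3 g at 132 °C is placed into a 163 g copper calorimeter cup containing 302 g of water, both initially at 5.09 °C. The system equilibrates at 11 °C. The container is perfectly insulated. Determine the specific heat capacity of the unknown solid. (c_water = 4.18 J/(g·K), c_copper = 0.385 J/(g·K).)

c ≈ 0.848 J/(g·K)

Let T be the final temperature. ΣQ_i = 0:
76.3×c×(11 − 132) + 302×4.18×(11 − 5.09) + 163×0.385×(11 − 5.09) = 0
-9232.3 c = -7831.4
c = -7831.4/-9232.3 ≈ 0.8483 J/(g·K)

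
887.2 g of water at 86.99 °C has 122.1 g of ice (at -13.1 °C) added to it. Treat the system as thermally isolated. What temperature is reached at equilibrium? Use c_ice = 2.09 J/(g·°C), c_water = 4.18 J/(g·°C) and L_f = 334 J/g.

T_f ≈ 66.0 °C

Conservation of energy gives ΣQ = 0:
ice -13.1→0 °C: 122.1·2.09·13.1 = 3343; fusion: m_ice L_f = 122.1·334 = 40781; meltwater 0→T: 122.1·4.18·T = 510.38 T; water: 3708.5(T − 86.99)
4218.9 T = 322602 − 44124 = 278478
T ≈ 66.01 °C. Since T > 0 °C, the all-ice-melts assumption holds.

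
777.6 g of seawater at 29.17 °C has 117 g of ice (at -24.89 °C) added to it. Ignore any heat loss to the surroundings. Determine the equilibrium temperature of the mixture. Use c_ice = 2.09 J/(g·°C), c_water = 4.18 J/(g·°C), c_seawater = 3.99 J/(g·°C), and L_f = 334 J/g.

T_f ≈ 12.6 °C

Heat gained plus heat lost sum to zero:
warm ice to 0 °C: 117×2.09×(0 − (-24.89)) = 6086.4
  fusion: m_ice L_f = 117×334 = 39078
  meltwater 0→T: 117×4.18×T = 489.06 T
  seawater: 3102.6(T − 29.17)
3591.7 T = 90504 − 45164 = 45339
T ≈ 12.62 °C (positive, so assuming full melt was valid).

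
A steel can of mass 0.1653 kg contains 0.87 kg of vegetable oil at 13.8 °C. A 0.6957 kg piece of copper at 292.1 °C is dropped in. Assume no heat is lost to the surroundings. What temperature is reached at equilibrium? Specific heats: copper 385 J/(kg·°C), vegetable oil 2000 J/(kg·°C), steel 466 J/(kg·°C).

T_f ≈ 49.6 °C

T_f = Σ m_i c_i T_i / Σ m_i c_i:
T_f = (267.84*292.1 + 1740*13.8 + 77.03*13.8) / (267.84 + 1740 + 77.03)
    = 103312 / 2084.9 ≈ 49.55 °C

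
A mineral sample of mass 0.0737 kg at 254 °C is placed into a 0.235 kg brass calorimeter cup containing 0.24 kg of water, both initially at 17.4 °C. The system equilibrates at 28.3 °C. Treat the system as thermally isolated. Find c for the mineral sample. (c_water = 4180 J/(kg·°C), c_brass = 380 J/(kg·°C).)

Setting the total heat transfer to zero:
0.0737·c·(28.3 − 254) + 0.24·4180·(28.3 − 17.4) + 0.235·380·(28.3 − 17.4) = 0
-16.63 c = -11908
c = -11908/-16.63 ≈ 715.9 J/(kg·°C)

c ≈ 716 J/(kg·°C)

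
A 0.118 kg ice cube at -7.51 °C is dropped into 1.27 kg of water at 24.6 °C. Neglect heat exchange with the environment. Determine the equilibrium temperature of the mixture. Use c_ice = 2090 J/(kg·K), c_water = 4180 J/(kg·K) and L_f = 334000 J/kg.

T_f ≈ 15.4 °C

Energy balance with sensible and latent terms:
ice -7.51→0 °C: 0.118·2090·7.51 = 1852.1; melt ice: 0.118·334000 = 39412; warm the meltwater: 493.24 T; water cools: 1.27·4180·(T − 24.6) = 5308.6(T − 24.6)
5801.8 T = 130592 − 41264 = 89327
T ≈ 15.40 °C (positive, so assuming full melt was valid).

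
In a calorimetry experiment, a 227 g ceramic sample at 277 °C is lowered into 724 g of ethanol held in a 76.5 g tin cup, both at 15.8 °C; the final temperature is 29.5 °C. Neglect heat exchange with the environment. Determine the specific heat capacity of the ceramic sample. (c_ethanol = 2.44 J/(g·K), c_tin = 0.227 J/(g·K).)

c ≈ 0.435 J/(g·K)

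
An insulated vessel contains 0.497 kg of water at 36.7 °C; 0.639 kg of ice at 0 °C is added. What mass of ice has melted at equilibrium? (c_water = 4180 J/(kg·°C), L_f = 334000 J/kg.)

Cooling the water to 0 °C releases 0.497·4180·36.7 = 76243 J.
Fully melting the ice requires m_ice L_f = 0.639·334000 = 213426 J.
That's not enough to melt it all — equilibrium is at 0 °C with ice remaining.
m_melted·334000 = 76243  ⇒  m_melted ≈ 0.2283 kg.

m_melted ≈ 0.228 kg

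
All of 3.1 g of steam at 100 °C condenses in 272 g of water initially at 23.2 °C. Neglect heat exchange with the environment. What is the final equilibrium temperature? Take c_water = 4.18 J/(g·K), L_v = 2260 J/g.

Conservation of energy gives ΣQ = 0:
condense steam: −3.1·2260 = −7006; condensed water 100 °C→T: 12.96(T − 100); water warms: 272·4.18·(T − 23.2) = 1137(T − 23.2)
1149.9 T = 7006 + 1295.8 + 26377 = 34679
T ≈ 30.16 °C, under the boiling point, so the assumption holds.

T_f ≈ 30.2 °C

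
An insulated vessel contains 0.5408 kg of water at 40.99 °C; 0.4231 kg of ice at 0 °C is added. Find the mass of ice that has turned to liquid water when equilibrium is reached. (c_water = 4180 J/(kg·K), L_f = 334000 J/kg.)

m_melted ≈ 0.277 kg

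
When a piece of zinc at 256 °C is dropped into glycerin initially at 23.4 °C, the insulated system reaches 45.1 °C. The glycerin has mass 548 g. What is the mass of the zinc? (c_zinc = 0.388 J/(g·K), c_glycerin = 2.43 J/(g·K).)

m ≈ 353 g

|Q_zinc| = |Q_glycerin|:
m·0.388·(256 − 45.1) = 548·2.43·(45.1 − 23.4)
81.83 m = 28897  ⇒  m ≈ 353.1 g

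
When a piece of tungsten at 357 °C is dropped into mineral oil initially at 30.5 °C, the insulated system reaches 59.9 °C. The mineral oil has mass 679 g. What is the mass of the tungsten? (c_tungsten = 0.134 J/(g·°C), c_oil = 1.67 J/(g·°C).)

Energy conservation, ΣQ = 0:
m·0.134·(59.9 − 357) + 679·1.67·(59.9 − 30.5) = 0
-39.81 m = -33338
m = -33338/-39.81 ≈ 837.4 g

m ≈ 837 g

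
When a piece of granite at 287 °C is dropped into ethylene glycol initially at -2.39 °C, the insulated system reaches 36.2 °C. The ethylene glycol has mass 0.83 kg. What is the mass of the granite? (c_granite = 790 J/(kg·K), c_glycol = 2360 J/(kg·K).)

m ≈ 0.382 kg

|Q_granite| = |Q_glycol|:
m×790×(287 − 36.2) = 0.83×2360×(36.2 − (-2.39))
198132 m = 75590  ⇒  m ≈ 0.3815 kg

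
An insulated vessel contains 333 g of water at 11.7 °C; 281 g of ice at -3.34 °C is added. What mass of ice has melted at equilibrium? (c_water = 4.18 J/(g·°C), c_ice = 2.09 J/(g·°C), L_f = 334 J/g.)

m_melted ≈ 42.9 g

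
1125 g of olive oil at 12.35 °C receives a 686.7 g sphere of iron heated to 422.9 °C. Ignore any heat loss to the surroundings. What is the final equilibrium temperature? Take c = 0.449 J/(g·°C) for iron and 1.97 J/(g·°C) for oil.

T_f ≈ 62.5 °C

Energy conservation, ΣQ = 0:
686.7×0.449×(T − 422.9) + 1125×1.97×(T − 12.35) = 0
(308.33 + 2216.2) T = 308.33×422.9 + 2216.2×12.35
T = 157763/2524.6 ≈ 62.49 °C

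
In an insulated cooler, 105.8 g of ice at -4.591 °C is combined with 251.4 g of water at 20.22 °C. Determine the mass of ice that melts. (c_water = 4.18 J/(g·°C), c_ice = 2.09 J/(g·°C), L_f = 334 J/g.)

Water can give up m c ΔT = 251.4×4.18×20.22 = 21248 J before reaching 0 °C.
Warming the ice to 0 °C takes 105.8×2.09×4.591 = 1015.2 J, leaving 20233 J for melting.
Fully melting the ice requires m_ice L_f = 105.8×334 = 35337 J.
20233 J < 35337 J, so only part of the ice melts and the system sits at 0 °C.
m_melt = 20233 / L_f = 60.58 g.

m_melted ≈ 60.6 g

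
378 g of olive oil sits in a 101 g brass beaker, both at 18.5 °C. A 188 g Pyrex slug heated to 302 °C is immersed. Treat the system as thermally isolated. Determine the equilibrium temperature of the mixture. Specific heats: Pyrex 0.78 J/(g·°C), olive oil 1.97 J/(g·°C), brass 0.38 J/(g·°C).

T_f ≈ 63.2 °C

Setting the total heat transfer to zero:
188×0.78×(T − 302) + 378×1.97×(T − 18.5) + 101×0.38×(T − 18.5) = 0
146.64(T − 302) + 744.66(T − 18.5) + 38.38(T − 18.5) = 0
(146.64 + 744.66 + 38.38) T = 146.64×302 + 744.66×18.5 + 38.38×18.5
T = 58772 / 929.68 = 63.2 °C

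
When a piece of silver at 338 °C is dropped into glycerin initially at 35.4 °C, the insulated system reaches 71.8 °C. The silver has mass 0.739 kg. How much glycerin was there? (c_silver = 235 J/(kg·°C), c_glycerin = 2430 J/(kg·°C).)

m ≈ 0.523 kg

Energy conservation, ΣQ = 0:
0.739×235×(71.8 − 338) + m×2430×(71.8 − 35.4) = 0
88452 m = 46230
m = 46230/88452 ≈ 0.5227 kg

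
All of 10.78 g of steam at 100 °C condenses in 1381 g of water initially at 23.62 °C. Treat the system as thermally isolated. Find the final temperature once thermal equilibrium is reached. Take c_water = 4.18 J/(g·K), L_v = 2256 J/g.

T_f ≈ 28.4 °C

Sum of m c ΔT and latent-heat terms is zero:
steam→water at 100 °C releases m L_v = 10.78·2256 = 24320; condensate cools 100→T: 10.78·4.18·(T − 100) = 45.06(T − 100); water warms: 1381·4.18·(T − 23.62) = 5772.6(T − 23.62)
5817.6 T = 24320 + 4506 + 136348 = 165174
T ≈ 28.39 °C (< 100 °C, so full condensation is consistent).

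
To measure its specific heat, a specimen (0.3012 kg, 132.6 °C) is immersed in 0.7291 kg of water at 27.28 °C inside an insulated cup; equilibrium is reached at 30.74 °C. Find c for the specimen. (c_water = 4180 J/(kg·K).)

Heat gained plus heat lost sum to zero:
0.3012·c·(30.74 − 132.6) + 0.7291·4180·(30.74 − 27.28) = 0
-30.68 c = -10545
c = -10545/-30.68 ≈ 343.7 J/(kg·K)

c ≈ 344 J/(kg·K)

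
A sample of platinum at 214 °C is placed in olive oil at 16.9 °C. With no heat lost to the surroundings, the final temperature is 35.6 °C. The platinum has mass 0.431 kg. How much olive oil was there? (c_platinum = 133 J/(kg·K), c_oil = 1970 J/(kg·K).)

m ≈ 0.278 kg

|Q_platinum| = |Q_oil|:
0.431×133×(214 − 35.6) = m×1970×(35.6 − 16.9)
36839 m = 10226  ⇒  m ≈ 0.2776 kg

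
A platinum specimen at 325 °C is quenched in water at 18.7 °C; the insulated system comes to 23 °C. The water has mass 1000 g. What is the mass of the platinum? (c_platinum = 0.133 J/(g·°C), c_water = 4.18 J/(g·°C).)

m ≈ 447 g

Let T be the final temperature. ΣQ_i = 0:
m·0.133·(23 − 325) + 1000·4.18·(23 − 18.7) = 0
-40.17 m = -17974
m = -17974/-40.17 ≈ 447.5 g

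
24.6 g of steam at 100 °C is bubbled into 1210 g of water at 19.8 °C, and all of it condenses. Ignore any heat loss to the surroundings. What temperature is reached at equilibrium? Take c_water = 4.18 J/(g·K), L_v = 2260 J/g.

Setting the total heat transfer to zero:
latent heat released on condensation: 24.6·2260 = 55596; condensate cools 100→T: 24.6·4.18·(T − 100) = 102.83(T − 100); original water: 5057.8(T − 19.8)
5160.6 T = 55596 + 10283 + 100144 = 166023
T ≈ 32.17 °C (< 100 °C, so full condensation is consistent).

T_f ≈ 32.2 °C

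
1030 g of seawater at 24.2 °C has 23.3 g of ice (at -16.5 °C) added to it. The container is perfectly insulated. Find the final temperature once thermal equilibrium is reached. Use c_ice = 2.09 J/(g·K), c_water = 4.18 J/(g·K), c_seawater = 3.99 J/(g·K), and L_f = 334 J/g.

T_f ≈ 21.6 °C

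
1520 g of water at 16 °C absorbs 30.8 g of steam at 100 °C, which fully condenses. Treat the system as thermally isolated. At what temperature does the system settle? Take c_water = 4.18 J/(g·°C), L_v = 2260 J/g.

T_f ≈ 28.4 °C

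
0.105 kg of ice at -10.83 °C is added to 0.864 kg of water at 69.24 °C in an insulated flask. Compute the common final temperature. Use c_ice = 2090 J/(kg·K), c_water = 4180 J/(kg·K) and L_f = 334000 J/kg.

Sum of m c ΔT and latent-heat terms is zero:
warm ice to 0 °C: 0.105×2090×(0 − (-10.83)) = 2376.6
  fusion: m_ice L_f = 0.105×334000 = 35070
  warm the meltwater: 438.9 T
  water: 3611.5(T − 69.24)
4050.4 T = 250062 − 37447 = 212615
T ≈ 52.49 °C. Since T > 0 °C, the all-ice-melts assumption holds.

T_f ≈ 52.5 °C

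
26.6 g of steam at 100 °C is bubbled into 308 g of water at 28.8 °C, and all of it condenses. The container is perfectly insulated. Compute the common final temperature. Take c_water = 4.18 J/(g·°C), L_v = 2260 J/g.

T_f ≈ 77.4 °C

Energy conservation, ΣQ = 0:
condense steam: −26.6×2260 = −60116; condensate cools 100→T: 26.6×4.18×(T − 100) = 111.19(T − 100); original water: 1287.4(T − 28.8)
1398.6 T = 60116 + 11119 + 37078 = 108313
T ≈ 77.44 °C, under the boiling point, so the assumption holds.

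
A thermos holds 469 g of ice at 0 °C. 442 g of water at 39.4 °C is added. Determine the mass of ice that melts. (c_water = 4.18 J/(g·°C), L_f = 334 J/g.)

Heat available from the water dropping to 0 °C: 442×4.18×39.4 = 72794 J.
Fully melting the ice requires m_ice L_f = 469×334 = 156646 J.
Since 72794 < 156646 J, not all the ice melts; equilibrium is at 0 °C.
m_melted×334 = 72794  ⇒  m_melted ≈ 217.9 g.

m_melted ≈ 218 g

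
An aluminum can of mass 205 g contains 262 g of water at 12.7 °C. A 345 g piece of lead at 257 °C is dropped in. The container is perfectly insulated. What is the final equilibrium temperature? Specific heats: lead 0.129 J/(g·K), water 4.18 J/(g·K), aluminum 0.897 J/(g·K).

Setting the total heat transfer to zero:
345·0.129·(T − 257) + 262·4.18·(T − 12.7) + 205·0.897·(T − 12.7) = 0
44.51(T − 257) + 1095.2(T − 12.7) + 183.88(T − 12.7) = 0
(44.51 + 1095.2 + 183.88) T = 44.51·257 + 1095.2·12.7 + 183.88·12.7
T = 27682/1323.5 ≈ 20.91 °C

T_f ≈ 20.9 °C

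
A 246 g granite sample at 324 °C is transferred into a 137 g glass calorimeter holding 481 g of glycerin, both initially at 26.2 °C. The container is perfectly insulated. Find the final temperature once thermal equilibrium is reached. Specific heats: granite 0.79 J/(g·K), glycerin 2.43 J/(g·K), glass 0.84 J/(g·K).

T_f ≈ 65.4 °C

Heat gained plus heat lost sum to zero:
246*0.79*(T − 324) + 481*2.43*(T − 26.2) + 137*0.84*(T − 26.2) = 0
1478.3 T = 96605
T = 96605 / 1478.3 = 65.4 °C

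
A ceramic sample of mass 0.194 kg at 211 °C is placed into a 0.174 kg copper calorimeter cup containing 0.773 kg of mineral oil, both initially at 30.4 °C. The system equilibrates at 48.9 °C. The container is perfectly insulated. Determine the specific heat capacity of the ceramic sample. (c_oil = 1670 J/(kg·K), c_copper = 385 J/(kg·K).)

Net heat exchanged in the isolated system is zero:
0.194·c·(48.9 − 211) + 0.773·1670·(48.9 − 30.4) + 0.174·385·(48.9 − 30.4) = 0
-31.45 c = -25121
c = -25121/-31.45 ≈ 798.8 J/(kg·K)

c ≈ 799 J/(kg·K)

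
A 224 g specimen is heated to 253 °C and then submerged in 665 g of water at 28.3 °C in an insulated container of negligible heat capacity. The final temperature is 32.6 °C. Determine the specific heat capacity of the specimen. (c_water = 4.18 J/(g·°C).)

Conservation of energy gives ΣQ = 0:
224×c×(32.6 − 253) + 665×4.18×(32.6 − 28.3) = 0
-49370 c = -11953
c = -11953/-49370 ≈ 0.2421 J/(g·°C)

c ≈ 0.242 J/(g·°C)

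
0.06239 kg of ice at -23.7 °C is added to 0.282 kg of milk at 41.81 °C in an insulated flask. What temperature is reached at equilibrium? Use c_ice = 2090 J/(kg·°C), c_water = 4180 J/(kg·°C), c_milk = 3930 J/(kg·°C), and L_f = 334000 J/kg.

T_f ≈ 16.4 °C

Let T be the final temperature. ΣQ_i = 0:
ice -23.7→0 °C: 0.06239·2090·23.7 = 3090.4; melt ice: 0.06239·334000 = 20838; meltwater 0→T: 0.06239·4180·T = 260.79 T; milk cools: 0.282·3930·(T − 41.81) = 1108.3(T − 41.81)
1369.1 T = 46336 − 23929 = 22408
T ≈ 16.37 °C (positive, so assuming full melt was valid).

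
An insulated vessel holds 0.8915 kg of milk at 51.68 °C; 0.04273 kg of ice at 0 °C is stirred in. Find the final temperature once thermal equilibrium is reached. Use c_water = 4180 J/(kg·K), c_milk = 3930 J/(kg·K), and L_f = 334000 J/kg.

Setting the total heat transfer to zero:
melt ice: 0.04273×334000 = 14272; meltwater 0→T: 0.04273×4180×T = 178.61 T; milk cools: 0.8915×3930×(T − 51.68) = 3503.6(T − 51.68)
3682.2 T = 181066 − 14272 = 166794
T ≈ 45.30 °C (positive, so assuming full melt was valid).

T_f ≈ 45.3 °C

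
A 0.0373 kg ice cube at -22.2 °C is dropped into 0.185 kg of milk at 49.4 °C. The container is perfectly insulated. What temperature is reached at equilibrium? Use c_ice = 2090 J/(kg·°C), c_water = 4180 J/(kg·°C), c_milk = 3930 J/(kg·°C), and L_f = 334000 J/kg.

Energy balance with sensible and latent terms:
ice -22.2→0 °C: 0.0373×2090×22.2 = 1730.6
  latent heat to melt: 0.0373×334000 = 12458
  warm the meltwater: 155.91 T
  milk: 727.05(T − 49.4)
882.96 T = 35916 − 14189 = 21727
T ≈ 24.61 °C. Since T > 0 °C, the all-ice-melts assumption holds.

T_f ≈ 24.6 °C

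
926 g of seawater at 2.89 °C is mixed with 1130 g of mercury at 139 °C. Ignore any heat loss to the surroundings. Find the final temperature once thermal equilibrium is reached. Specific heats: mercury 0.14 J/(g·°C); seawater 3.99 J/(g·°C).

T_f = Σ m_i c_i T_i / Σ m_i c_i:
T_f = (158.2*139 + 3694.7*2.89) / (158.2 + 3694.7)
    = 32668 / 3852.9 ≈ 8.48 °C

T_f ≈ 8.5 °C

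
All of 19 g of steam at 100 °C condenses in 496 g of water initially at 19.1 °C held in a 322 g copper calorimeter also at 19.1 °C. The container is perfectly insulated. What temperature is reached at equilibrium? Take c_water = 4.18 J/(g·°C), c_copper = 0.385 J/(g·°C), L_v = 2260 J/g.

T_f ≈ 40.8 °C

Let T be the final temperature. ΣQ_i = 0:
condense steam: −19×2260 = −42940
  condensate cools 100→T: 19×4.18×(T − 100) = 79.42(T − 100)
  original water: 2073.3(T − 19.1)
  copper cup: 322×0.385×(T − 19.1) = 123.97(T − 19.1)
2276.7 T = 42940 + 7942 + 41967 = 92849
T ≈ 40.78 °C (< 100 °C, so full condensation is consistent).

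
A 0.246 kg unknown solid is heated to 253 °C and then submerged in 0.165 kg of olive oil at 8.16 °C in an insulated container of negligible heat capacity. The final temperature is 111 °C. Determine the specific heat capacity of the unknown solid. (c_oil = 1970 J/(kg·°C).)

Setting the total heat transfer to zero:
0.246·c·(111 − 253) + 0.165·1970·(111 − 8.16) = 0
-34.93 c = -33428
c = -33428/-34.93 ≈ 956.9 J/(kg·°C)

c ≈ 957 J/(kg·°C)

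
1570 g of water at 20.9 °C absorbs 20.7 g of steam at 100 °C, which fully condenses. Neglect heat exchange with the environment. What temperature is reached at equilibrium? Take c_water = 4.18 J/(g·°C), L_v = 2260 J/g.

Energy conservation, ΣQ = 0:
latent heat released on condensation: 20.7·2260 = 46782; condensate cools 100→T: 20.7·4.18·(T − 100) = 86.53(T − 100); original water: 6562.6(T − 20.9)
6649.1 T = 46782 + 8652.6 + 137158 = 192593
T ≈ 28.97 °C — below 100 °C, confirming all the steam condensed.

T_f ≈ 29.0 °C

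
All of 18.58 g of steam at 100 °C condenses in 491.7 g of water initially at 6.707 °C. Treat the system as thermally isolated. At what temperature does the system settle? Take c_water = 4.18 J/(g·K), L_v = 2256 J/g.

T_f ≈ 29.8 °C

Sum of m c ΔT and latent-heat terms is zero:
latent heat released on condensation: 18.58·2256 = 41916; condensate cools 100→T: 18.58·4.18·(T − 100) = 77.66(T − 100); original water: 2055.3(T − 6.707)
2133 T = 41916 + 7766.4 + 13785 = 63468
T ≈ 29.76 °C (< 100 °C, so full condensation is consistent).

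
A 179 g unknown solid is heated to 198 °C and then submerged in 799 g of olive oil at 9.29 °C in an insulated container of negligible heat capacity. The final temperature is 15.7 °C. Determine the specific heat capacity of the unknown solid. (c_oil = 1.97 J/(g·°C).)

c ≈ 0.309 J/(g·°C)

Heat lost by the unknown solid = heat gained by the oil:
179·c·(198 − 15.7) = 799·1.97·(15.7 − 9.29)
32632 c = 10090  ⇒  c ≈ 0.3092 J/(g·°C)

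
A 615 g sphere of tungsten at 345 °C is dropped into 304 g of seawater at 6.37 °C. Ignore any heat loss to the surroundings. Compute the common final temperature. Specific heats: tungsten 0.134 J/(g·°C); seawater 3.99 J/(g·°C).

With ΣQ=0 the equilibrium temperature is the m·c-weighted mean:
T_f = (82.41·345 + 1213·6.37) / (82.41 + 1213)
    = 36158 / 1295.4 ≈ 27.91 °C

T_f ≈ 27.9 °C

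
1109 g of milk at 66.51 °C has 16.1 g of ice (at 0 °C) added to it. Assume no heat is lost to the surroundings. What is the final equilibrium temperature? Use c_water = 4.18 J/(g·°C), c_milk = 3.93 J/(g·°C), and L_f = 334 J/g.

Energy balance with sensible and latent terms:
fusion: m_ice L_f = 16.1×334 = 5377.4
  meltwater 0→T: 16.1×4.18×T = 67.3 T
  milk cools: 1109×3.93×(T − 66.51) = 4358.4(T − 66.51)
4425.7 T = 289875 − 5377.4 = 284498
T ≈ 64.28 °C (positive, so assuming full melt was valid).

T_f ≈ 64.3 °C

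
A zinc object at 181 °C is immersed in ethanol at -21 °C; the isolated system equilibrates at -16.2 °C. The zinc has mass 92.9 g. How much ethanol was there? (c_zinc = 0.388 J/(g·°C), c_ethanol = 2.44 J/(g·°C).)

|Q_zinc| = |Q_ethanol|:
92.9×0.388×(181 − -16.2) = m×2.44×(-16.2 − (-21))
11.71 m = 7108.1  ⇒  m ≈ 606.9 g

m ≈ 607 g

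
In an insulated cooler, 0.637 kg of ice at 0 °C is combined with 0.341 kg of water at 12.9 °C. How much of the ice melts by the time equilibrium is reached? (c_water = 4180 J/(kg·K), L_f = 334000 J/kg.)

m_melted ≈ 0.0551 kg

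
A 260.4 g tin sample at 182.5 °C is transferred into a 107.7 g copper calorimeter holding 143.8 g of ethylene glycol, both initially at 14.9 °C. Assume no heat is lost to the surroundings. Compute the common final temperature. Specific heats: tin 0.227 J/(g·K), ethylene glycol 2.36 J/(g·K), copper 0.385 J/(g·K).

Net heat exchanged in the isolated system is zero:
260.4·0.227·(T − 182.5) + 143.8·2.36·(T − 14.9) + 107.7·0.385·(T − 14.9) = 0
59.11(T − 182.5) + 339.37(T − 14.9) + 41.46(T − 14.9) = 0
439.94 T = 16462
T = 16462 / 439.94 = 37.4 °C

T_f ≈ 37.4 °C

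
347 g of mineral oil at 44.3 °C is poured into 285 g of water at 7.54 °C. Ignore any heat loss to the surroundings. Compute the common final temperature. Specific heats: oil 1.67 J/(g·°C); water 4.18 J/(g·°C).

T_f is the heat-capacity-weighted average of the initial temperatures:
T_f = (579.49*44.3 + 1191.3*7.54) / (579.49 + 1191.3)
    = 34654 / 1770.8 ≈ 19.57 °C

T_f ≈ 19.6 °C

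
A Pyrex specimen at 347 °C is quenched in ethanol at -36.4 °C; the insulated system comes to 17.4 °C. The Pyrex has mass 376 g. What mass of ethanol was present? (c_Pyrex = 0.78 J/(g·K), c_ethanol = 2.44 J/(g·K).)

m ≈ 736 g

Heat lost by the Pyrex = heat gained by the ethanol:
376·0.78·(347 − 17.4) = m·2.44·(17.4 − (-36.4))
131.27 m = 96665  ⇒  m ≈ 736.4 g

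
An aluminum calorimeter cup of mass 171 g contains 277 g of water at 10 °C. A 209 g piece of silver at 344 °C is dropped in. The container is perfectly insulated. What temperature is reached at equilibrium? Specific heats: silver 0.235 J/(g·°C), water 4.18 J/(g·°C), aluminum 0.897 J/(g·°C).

Let T be the final temperature. ΣQ_i = 0:
209·0.235·(T − 344) + 277·4.18·(T − 10) + 171·0.897·(T − 10) = 0
49.11(T − 344) + 1157.9(T − 10) + 153.39(T − 10) = 0
1360.4 T = 30008
T ≈ 22.06 °C

T_f ≈ 22.1 °C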